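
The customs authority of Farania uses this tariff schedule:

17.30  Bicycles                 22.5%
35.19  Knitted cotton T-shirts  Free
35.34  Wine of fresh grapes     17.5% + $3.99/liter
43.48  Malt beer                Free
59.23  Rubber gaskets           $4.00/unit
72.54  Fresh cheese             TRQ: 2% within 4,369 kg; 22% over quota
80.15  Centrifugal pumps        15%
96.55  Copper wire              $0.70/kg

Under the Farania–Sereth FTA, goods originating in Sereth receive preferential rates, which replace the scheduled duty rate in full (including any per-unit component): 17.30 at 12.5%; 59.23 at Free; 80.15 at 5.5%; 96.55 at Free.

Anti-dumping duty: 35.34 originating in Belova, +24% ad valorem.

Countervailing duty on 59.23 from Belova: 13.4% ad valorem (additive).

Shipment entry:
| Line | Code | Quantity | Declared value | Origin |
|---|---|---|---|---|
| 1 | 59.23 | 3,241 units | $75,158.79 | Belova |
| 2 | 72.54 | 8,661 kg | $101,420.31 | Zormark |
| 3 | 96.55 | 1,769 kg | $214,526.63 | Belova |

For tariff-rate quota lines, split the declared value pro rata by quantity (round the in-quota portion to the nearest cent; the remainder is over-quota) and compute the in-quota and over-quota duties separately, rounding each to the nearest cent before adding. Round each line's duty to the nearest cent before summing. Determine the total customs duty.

Line 1 (59.23, Belova, 3,241 units, $75,158.79):
Base rate for 59.23 is $4.00/unit.
59.23 has an FTA preferential rate, but origin Belova is not Sereth; base rate stands.
Additional duty on 59.23 from Belova: +13.4% ad valorem. Applied ad valorem rate = 13.4%.
Duty = $75,158.79 × 13.4% + 3,241 × $4.00 = $23,035.28.
Line 2 (72.54, Zormark, 8,661 kg, $101,420.31):
Code 72.54 is under a tariff-rate quota (threshold 4,369 kg). In-quota: 4,369 kg at 2%; over-quota: 4,292 kg at 22%.
Pro-rata value split: in-quota = $101,420.31 × 4,369/8,661 = $51,160.99; over-quota = $101,420.31 − $51,160.99 = $50,259.32.
In-quota duty = $51,160.99 × 2% = $1,023.22. Over-quota duty = $50,259.32 × 22% = $11,057.05.
Line duty = $1,023.22 + $11,057.05 = $12,080.27.
Line 3 (96.55, Belova, 1,769 kg, $214,526.63):
Base rate for 96.55 is $0.70/kg.
96.55 has an FTA preferential rate, but origin Belova is not Sereth; base rate stands.
Duty = 1,769 × $0.70 = $1,238.30.
Total = $23,035.28 + $12,080.27 + $1,238.30 = $36,353.85.

$36,353.85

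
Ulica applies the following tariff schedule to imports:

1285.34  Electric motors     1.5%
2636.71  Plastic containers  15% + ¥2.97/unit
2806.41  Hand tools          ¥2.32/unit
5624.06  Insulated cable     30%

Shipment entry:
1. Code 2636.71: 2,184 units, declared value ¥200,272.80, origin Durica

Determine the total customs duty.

Line 1 (2636.71, Durica, 2,184 units, ¥200,272.80):
Base rate for 2636.71 is 15% + ¥2.97/unit.
Duty = ¥200,272.80 × 15% + 2,184 × ¥2.97 = ¥36,527.40.

¥36,527.40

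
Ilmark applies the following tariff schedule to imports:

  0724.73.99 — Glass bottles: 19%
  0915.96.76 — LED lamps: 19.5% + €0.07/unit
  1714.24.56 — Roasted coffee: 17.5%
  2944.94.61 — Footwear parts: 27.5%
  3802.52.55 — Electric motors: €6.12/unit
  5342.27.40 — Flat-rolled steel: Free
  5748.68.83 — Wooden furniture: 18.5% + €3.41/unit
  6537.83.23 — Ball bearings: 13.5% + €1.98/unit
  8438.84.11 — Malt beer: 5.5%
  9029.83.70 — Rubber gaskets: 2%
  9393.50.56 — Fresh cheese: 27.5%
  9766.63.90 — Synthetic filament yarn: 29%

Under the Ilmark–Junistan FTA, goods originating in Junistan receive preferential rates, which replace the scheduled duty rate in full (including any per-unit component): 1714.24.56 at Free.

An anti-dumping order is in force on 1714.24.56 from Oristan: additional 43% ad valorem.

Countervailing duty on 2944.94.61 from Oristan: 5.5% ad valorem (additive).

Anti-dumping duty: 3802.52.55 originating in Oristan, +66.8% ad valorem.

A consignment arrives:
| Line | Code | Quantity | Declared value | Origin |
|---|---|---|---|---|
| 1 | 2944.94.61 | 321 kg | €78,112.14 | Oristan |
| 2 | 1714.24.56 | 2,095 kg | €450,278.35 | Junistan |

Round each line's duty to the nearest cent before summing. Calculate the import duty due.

Line 1 (2944.94.61, Oristan, 321 kg, €78,112.14):
Base rate for 2944.94.61 is 27.5%.
Additional duty on 2944.94.61 from Oristan: +5.5%. Applied ad valorem rate: 27.5% + 5.5% = 33%.
Duty = €78,112.14 × 33% = €25,777.01.
Line 2 (1714.24.56, Junistan, 2,095 kg, €450,278.35):
Base rate for 1714.24.56 is 17.5%.
Origin Junistan qualifies under the Ilmark–Junistan agreement and 1714.24.56 is covered: preferential rate Free applies instead.
The additional-duty order on 1714.24.56 targets Oristan, not Junistan; it does not apply.
Duty = €450,278.35 × 0% = €0.00.
Total = €25,777.01 + €0.00 = €25,777.01.

€25,777.01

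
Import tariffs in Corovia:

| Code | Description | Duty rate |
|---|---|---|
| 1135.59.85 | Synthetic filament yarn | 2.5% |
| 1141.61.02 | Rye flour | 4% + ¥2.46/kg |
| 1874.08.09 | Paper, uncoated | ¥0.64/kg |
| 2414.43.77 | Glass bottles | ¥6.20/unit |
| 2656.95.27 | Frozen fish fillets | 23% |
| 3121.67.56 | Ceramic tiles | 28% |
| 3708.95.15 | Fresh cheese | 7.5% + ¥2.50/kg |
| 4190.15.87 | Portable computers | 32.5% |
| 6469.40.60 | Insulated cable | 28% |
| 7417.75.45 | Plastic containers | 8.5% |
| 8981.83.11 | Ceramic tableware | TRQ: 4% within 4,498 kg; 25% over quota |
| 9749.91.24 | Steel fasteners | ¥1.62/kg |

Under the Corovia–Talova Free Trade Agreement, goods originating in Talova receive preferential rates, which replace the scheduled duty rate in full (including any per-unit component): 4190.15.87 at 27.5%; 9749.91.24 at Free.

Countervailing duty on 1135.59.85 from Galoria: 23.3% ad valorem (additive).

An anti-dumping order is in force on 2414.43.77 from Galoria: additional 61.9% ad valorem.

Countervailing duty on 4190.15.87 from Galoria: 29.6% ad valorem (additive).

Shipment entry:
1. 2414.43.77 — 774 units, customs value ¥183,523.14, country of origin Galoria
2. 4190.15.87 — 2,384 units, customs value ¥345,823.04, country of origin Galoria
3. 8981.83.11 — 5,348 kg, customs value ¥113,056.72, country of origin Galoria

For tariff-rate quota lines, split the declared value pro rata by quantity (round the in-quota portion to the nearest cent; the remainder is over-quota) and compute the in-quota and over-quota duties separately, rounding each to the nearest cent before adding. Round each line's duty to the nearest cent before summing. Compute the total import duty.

¥341,451.49

Line 1 (2414.43.77, Galoria, 774 units, ¥183,523.14):
Base rate for 2414.43.77 is ¥6.20/unit.
Additional duty on 2414.43.77 from Galoria: +61.9% ad valorem. Applied ad valorem rate = 61.9%.
Duty = ¥183,523.14 × 61.9% + 774 × ¥6.20 = ¥118,399.62.
Line 2 (4190.15.87, Galoria, 2,384 units, ¥345,823.04):
Base rate for 4190.15.87 is 32.5%.
4190.15.87 has an FTA preferential rate, but origin Galoria is not Talova; base rate stands.
Additional duty on 4190.15.87 from Galoria: +29.6%. Applied ad valorem rate: 32.5% + 29.6% = 62.1%.
Duty = ¥345,823.04 × 62.1% = ¥214,756.11.
Line 3 (8981.83.11, Galoria, 5,348 kg, ¥113,056.72):
Code 8981.83.11 is under a tariff-rate quota (threshold 4,498 kg). In-quota: 4,498 kg at 4%; over-quota: 850 kg at 25%.
Pro-rata value split: in-quota = ¥113,056.72 × 4,498/5,348 = ¥95,087.72; over-quota = ¥113,056.72 − ¥95,087.72 = ¥17,969.00.
In-quota duty = ¥95,087.72 × 4% = ¥3,803.51. Over-quota duty = ¥17,969.00 × 25% = ¥4,492.25.
Line duty = ¥3,803.51 + ¥4,492.25 = ¥8,295.76.
Total = ¥118,399.62 + ¥214,756.11 + ¥8,295.76 = ¥341,451.49.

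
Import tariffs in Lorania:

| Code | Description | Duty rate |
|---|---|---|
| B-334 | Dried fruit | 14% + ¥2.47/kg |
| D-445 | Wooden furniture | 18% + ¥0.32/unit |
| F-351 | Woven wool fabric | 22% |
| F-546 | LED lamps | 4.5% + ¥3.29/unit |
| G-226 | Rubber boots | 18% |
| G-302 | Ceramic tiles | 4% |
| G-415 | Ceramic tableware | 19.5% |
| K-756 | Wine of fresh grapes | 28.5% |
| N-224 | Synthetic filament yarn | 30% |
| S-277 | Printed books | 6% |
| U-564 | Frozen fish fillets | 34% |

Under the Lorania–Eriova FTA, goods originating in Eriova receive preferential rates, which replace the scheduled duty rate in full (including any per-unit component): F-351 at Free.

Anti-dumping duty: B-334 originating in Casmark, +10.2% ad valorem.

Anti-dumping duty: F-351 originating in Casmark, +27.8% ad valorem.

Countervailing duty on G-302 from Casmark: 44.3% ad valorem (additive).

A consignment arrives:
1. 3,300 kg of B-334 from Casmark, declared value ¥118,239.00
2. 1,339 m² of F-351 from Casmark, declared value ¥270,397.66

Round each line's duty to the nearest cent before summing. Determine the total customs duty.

¥171,422.87

Line 1 (B-334, Casmark, 3,300 kg, ¥118,239.00):
Base rate for B-334 is 14% + ¥2.47/kg.
Additional duty on B-334 from Casmark: +10.2%. Applied ad valorem rate: 14% + 10.2% = 24.2%.
Duty = ¥118,239.00 × 24.2% + 3,300 × ¥2.47 = ¥36,764.84.
Line 2 (F-351, Casmark, 1,339 m², ¥270,397.66):
Base rate for F-351 is 22%.
F-351 has an FTA preferential rate, but origin Casmark is not Eriova; base rate stands.
Additional duty on F-351 from Casmark: +27.8%. Applied ad valorem rate: 22% + 27.8% = 49.8%.
Duty = ¥270,397.66 × 49.8% = ¥134,658.03.
Total = ¥36,764.84 + ¥134,658.03 = ¥171,422.87.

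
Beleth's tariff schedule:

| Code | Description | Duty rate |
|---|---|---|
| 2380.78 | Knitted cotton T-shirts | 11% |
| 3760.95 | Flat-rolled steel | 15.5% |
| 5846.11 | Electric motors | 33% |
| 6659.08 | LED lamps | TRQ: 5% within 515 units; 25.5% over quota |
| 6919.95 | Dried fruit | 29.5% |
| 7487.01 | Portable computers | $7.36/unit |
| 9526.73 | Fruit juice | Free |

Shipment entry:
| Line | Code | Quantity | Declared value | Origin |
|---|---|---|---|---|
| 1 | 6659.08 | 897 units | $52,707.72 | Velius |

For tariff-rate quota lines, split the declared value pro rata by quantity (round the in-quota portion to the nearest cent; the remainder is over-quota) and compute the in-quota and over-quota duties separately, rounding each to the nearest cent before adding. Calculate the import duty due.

$7,236.88

Line 1 (6659.08, Velius, 897 units, $52,707.72):
Code 6659.08 is under a tariff-rate quota (threshold 515 units). In-quota: 515 units at 5%; over-quota: 382 units at 25.5%.
Pro-rata value split: in-quota = $52,707.72 × 515/897 = $30,261.40; over-quota = $52,707.72 − $30,261.40 = $22,446.32.
In-quota duty = $30,261.40 × 5% = $1,513.07. Over-quota duty = $22,446.32 × 25.5% = $5,723.81.
Line duty = $1,513.07 + $5,723.81 = $7,236.88.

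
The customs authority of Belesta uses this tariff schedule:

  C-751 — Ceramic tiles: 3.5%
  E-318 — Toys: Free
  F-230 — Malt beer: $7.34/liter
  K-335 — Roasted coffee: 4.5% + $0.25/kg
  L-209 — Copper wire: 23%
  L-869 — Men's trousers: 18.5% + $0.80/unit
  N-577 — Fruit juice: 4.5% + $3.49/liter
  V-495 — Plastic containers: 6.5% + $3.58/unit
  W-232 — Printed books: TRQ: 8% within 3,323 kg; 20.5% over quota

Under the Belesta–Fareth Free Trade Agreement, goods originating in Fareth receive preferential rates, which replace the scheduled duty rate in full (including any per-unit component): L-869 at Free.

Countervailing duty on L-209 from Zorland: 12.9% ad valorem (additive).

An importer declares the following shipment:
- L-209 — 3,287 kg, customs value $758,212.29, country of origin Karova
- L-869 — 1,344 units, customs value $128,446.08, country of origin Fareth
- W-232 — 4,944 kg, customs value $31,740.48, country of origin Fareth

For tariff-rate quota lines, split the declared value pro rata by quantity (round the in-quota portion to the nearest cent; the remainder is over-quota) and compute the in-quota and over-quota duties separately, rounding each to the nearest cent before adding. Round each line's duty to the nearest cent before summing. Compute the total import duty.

$178,228.92

Line 1 (L-209, Karova, 3,287 kg, $758,212.29):
Base rate for L-209 is 23%.
The additional-duty order on L-209 targets Zorland, not Karova; it does not apply.
Duty = $758,212.29 × 23% = $174,388.83.
Line 2 (L-869, Fareth, 1,344 units, $128,446.08):
Base rate for L-869 is 18.5% + $0.80/unit.
Origin Fareth qualifies under the Belesta–Fareth agreement and L-869 is covered: preferential rate Free applies instead.
Duty = $128,446.08 × 0% = $0.00.
Line 3 (W-232, Fareth, 4,944 kg, $31,740.48):
Code W-232 is under a tariff-rate quota (threshold 3,323 kg). In-quota: 3,323 kg at 8%; over-quota: 1,621 kg at 20.5%.
Pro-rata value split: in-quota = $31,740.48 × 3,323/4,944 = $21,333.66; over-quota = $31,740.48 − $21,333.66 = $10,406.82.
In-quota duty = $21,333.66 × 8% = $1,706.69. Over-quota duty = $10,406.82 × 20.5% = $2,133.40.
Line duty = $1,706.69 + $2,133.40 = $3,840.09.
Total = $174,388.83 + $0.00 + $3,840.09 = $178,228.92.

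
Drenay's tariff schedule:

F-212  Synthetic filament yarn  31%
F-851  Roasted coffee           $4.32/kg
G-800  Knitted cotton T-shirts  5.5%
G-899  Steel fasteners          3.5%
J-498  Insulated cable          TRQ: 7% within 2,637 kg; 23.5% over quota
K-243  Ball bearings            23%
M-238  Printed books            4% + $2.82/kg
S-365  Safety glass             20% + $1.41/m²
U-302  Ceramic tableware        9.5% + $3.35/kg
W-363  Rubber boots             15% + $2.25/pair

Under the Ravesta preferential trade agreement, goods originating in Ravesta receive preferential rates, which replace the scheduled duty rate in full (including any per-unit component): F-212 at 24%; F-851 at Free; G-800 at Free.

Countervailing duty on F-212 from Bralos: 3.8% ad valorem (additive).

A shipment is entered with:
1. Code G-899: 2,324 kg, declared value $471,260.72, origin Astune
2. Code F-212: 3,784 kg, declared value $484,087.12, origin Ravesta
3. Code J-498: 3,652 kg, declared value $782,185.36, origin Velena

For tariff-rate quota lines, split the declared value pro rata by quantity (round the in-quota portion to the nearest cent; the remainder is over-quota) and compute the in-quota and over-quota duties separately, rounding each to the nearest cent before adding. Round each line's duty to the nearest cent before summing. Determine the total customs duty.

$223,297.81

Line 1 (G-899, Astune, 2,324 kg, $471,260.72):
Base rate for G-899 is 3.5%.
Duty = $471,260.72 × 3.5% = $16,494.13.
Line 2 (F-212, Ravesta, 3,784 kg, $484,087.12):
Base rate for F-212 is 31%.
Origin Ravesta qualifies under the Drenay–Ravesta agreement and F-212 is covered: preferential rate 24% applies instead.
The additional-duty order on F-212 targets Bralos, not Ravesta; it does not apply.
Duty = $484,087.12 × 24% = $116,180.91.
Line 3 (J-498, Velena, 3,652 kg, $782,185.36):
Code J-498 is under a tariff-rate quota (threshold 2,637 kg). In-quota: 2,637 kg at 7%; over-quota: 1,015 kg at 23.5%.
Pro-rata value split: in-quota = $782,185.36 × 2,637/3,652 = $564,792.66; over-quota = $782,185.36 − $564,792.66 = $217,392.70.
In-quota duty = $564,792.66 × 7% = $39,535.49. Over-quota duty = $217,392.70 × 23.5% = $51,087.28.
Line duty = $39,535.49 + $51,087.28 = $90,622.77.
Total = $16,494.13 + $116,180.91 + $90,622.77 = $223,297.81.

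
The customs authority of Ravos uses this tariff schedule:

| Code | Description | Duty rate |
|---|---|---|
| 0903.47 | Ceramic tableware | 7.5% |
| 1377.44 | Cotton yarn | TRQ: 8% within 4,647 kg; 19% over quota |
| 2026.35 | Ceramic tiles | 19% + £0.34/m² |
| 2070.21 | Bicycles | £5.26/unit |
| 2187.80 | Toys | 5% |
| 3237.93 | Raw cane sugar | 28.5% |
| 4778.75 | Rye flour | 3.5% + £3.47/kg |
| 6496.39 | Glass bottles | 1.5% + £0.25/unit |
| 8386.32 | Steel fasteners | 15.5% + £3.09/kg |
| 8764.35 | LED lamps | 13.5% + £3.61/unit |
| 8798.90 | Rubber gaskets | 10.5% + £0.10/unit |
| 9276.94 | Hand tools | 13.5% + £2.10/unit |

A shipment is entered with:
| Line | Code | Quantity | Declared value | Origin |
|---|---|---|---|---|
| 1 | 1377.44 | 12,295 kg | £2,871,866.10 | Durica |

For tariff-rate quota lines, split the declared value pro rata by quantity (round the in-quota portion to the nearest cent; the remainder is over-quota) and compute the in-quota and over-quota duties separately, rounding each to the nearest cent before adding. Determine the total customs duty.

Line 1 (1377.44, Durica, 12,295 kg, £2,871,866.10):
Code 1377.44 is under a tariff-rate quota (threshold 4,647 kg). In-quota: 4,647 kg at 8%; over-quota: 7,648 kg at 19%.
Pro-rata value split: in-quota = £2,871,866.10 × 4,647/12,295 = £1,085,446.26; over-quota = £2,871,866.10 − £1,085,446.26 = £1,786,419.84.
In-quota duty = £1,085,446.26 × 8% = £86,835.70. Over-quota duty = £1,786,419.84 × 19% = £339,419.77.
Line duty = £86,835.70 + £339,419.77 = £426,255.47.

£426,255.47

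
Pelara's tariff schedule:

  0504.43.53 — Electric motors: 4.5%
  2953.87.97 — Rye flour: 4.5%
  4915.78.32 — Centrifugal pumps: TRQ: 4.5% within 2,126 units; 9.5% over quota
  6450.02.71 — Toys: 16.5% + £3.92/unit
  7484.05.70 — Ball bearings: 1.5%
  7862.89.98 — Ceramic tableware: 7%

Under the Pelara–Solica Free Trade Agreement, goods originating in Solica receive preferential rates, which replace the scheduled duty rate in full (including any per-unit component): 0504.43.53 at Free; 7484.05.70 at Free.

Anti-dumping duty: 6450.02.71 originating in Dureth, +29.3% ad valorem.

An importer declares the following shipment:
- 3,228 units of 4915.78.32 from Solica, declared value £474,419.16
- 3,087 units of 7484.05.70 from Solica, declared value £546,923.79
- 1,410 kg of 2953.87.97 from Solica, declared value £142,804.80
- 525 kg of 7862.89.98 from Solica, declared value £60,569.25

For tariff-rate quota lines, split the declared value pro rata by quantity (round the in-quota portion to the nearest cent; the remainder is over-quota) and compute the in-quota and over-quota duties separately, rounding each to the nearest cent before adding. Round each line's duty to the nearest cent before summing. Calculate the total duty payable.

£40,112.98

Line 1 (4915.78.32, Solica, 3,228 units, £474,419.16):
Code 4915.78.32 is under a tariff-rate quota (threshold 2,126 units). In-quota: 2,126 units at 4.5%; over-quota: 1,102 units at 9.5%.
Pro-rata value split: in-quota = £474,419.16 × 2,126/3,228 = £312,458.22; over-quota = £474,419.16 − £312,458.22 = £161,960.94.
In-quota duty = £312,458.22 × 4.5% = £14,060.62. Over-quota duty = £161,960.94 × 9.5% = £15,386.29.
Line duty = £14,060.62 + £15,386.29 = £29,446.91.
Line 2 (7484.05.70, Solica, 3,087 units, £546,923.79):
Base rate for 7484.05.70 is 1.5%.
Origin Solica qualifies under the Pelara–Solica agreement and 7484.05.70 is covered: preferential rate Free applies instead.
Duty = £546,923.79 × 0% = £0.00.
Line 3 (2953.87.97, Solica, 1,410 kg, £142,804.80):
Base rate for 2953.87.97 is 4.5%.
Origin Solica is the FTA partner but 2953.87.97 is not on the preference list; base rate stands.
Duty = £142,804.80 × 4.5% = £6,426.22.
Line 4 (7862.89.98, Solica, 525 kg, £60,569.25):
Base rate for 7862.89.98 is 7%.
Origin Solica is the FTA partner but 7862.89.98 is not on the preference list; base rate stands.
Duty = £60,569.25 × 7% = £4,239.85.
Total = £29,446.91 + £0.00 + £6,426.22 + £4,239.85 = £40,112.98.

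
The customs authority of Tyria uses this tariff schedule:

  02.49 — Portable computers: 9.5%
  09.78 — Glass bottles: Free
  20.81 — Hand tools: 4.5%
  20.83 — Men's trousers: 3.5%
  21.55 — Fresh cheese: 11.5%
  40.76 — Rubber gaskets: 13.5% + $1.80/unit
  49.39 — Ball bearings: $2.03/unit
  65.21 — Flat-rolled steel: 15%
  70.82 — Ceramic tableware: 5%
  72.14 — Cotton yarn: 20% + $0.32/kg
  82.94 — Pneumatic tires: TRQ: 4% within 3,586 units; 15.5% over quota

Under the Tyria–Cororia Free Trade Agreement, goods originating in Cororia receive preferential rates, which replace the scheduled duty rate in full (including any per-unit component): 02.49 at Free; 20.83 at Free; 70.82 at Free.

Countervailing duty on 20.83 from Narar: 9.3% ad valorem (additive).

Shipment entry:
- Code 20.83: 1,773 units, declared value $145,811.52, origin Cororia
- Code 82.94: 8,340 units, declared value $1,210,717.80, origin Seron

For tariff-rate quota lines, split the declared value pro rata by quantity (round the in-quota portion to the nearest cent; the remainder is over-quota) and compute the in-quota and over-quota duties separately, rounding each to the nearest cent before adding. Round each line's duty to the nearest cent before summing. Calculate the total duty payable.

$127,794.60

Line 1 (20.83, Cororia, 1,773 units, $145,811.52):
Base rate for 20.83 is 3.5%.
Origin Cororia qualifies under the Tyria–Cororia agreement and 20.83 is covered: preferential rate Free applies instead.
The additional-duty order on 20.83 targets Narar, not Cororia; it does not apply.
Duty = $145,811.52 × 0% = $0.00.
Line 2 (82.94, Seron, 8,340 units, $1,210,717.80):
Code 82.94 is under a tariff-rate quota (threshold 3,586 units). In-quota: 3,586 units at 4%; over-quota: 4,754 units at 15.5%.
Pro-rata value split: in-quota = $1,210,717.80 × 3,586/8,340 = $520,579.62; over-quota = $1,210,717.80 − $520,579.62 = $690,138.18.
In-quota duty = $520,579.62 × 4% = $20,823.18. Over-quota duty = $690,138.18 × 15.5% = $106,971.42.
Line duty = $20,823.18 + $106,971.42 = $127,794.60.
Total = $0.00 + $127,794.60 = $127,794.60.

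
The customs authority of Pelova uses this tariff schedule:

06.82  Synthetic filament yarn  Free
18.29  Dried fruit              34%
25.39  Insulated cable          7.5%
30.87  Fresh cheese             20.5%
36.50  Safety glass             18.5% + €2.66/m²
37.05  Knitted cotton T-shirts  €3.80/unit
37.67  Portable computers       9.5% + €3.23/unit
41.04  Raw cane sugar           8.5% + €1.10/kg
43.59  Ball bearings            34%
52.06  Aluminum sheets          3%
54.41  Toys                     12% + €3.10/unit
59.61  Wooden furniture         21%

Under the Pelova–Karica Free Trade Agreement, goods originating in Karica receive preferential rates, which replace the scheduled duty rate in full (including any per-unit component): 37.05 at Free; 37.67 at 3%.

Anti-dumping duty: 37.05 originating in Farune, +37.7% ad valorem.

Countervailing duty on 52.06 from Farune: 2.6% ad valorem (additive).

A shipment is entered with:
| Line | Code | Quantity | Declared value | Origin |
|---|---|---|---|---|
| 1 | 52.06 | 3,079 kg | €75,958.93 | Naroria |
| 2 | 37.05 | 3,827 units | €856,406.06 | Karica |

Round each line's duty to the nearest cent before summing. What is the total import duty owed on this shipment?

€2,278.77

Line 1 (52.06, Naroria, 3,079 kg, €75,958.93):
Base rate for 52.06 is 3%.
The additional-duty order on 52.06 targets Farune, not Naroria; it does not apply.
Duty = €75,958.93 × 3% = €2,278.77.
Line 2 (37.05, Karica, 3,827 units, €856,406.06):
Base rate for 37.05 is €3.80/unit.
Origin Karica qualifies under the Pelova–Karica agreement and 37.05 is covered: preferential rate Free applies instead.
The additional-duty order on 37.05 targets Farune, not Karica; it does not apply.
Duty = €856,406.06 × 0% = €0.00.
Total = €2,278.77 + €0.00 = €2,278.77.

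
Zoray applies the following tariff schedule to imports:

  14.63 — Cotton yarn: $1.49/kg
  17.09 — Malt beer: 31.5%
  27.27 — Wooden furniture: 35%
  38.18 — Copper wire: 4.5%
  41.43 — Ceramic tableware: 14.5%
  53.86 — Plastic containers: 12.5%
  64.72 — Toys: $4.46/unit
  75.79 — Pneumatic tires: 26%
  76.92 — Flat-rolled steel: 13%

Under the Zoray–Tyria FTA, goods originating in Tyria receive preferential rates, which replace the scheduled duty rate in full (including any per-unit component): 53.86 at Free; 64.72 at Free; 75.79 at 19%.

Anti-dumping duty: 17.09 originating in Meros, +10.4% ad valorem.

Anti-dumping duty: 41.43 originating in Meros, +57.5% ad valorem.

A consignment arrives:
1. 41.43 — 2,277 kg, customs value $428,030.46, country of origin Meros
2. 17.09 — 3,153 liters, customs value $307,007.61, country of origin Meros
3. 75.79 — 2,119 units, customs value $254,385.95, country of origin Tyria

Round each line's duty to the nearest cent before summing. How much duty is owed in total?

$485,151.45

Line 1 (41.43, Meros, 2,277 kg, $428,030.46):
Base rate for 41.43 is 14.5%.
Additional duty on 41.43 from Meros: +57.5%. Applied ad valorem rate: 14.5% + 57.5% = 72%.
Duty = $428,030.46 × 72% = $308,181.93.
Line 2 (17.09, Meros, 3,153 liters, $307,007.61):
Base rate for 17.09 is 31.5%.
Additional duty on 17.09 from Meros: +10.4%. Applied ad valorem rate: 31.5% + 10.4% = 41.9%.
Duty = $307,007.61 × 41.9% = $128,636.19.
Line 3 (75.79, Tyria, 2,119 units, $254,385.95):
Base rate for 75.79 is 26%.
Origin Tyria qualifies under the Zoray–Tyria agreement and 75.79 is covered: preferential rate 19% applies instead.
Duty = $254,385.95 × 19% = $48,333.33.
Total = $308,181.93 + $128,636.19 + $48,333.33 = $485,151.45.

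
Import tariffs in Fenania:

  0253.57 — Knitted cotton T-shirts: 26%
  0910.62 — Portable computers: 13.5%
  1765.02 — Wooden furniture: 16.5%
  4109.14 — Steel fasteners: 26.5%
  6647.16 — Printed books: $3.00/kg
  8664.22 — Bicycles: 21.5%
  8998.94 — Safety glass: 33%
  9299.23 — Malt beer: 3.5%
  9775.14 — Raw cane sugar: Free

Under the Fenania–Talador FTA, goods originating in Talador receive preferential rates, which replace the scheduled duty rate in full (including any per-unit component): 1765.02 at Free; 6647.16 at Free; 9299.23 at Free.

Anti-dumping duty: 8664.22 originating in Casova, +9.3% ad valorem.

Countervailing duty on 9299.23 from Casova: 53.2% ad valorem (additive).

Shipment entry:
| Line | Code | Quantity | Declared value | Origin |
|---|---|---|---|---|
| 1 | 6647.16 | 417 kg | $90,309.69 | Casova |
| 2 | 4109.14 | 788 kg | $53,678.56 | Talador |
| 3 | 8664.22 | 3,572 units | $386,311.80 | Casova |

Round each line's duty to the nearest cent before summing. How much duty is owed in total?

$134,459.85

Line 1 (6647.16, Casova, 417 kg, $90,309.69):
Base rate for 6647.16 is $3.00/kg.
6647.16 has an FTA preferential rate, but origin Casova is not Talador; base rate stands.
Duty = 417 × $3.00 = $1,251.00.
Line 2 (4109.14, Talador, 788 kg, $53,678.56):
Base rate for 4109.14 is 26.5%.
Origin Talador is the FTA partner but 4109.14 is not on the preference list; base rate stands.
Duty = $53,678.56 × 26.5% = $14,224.82.
Line 3 (8664.22, Casova, 3,572 units, $386,311.80):
Base rate for 8664.22 is 21.5%.
Additional duty on 8664.22 from Casova: +9.3%. Applied ad valorem rate: 21.5% + 9.3% = 30.8%.
Duty = $386,311.80 × 30.8% = $118,984.03.
Total = $1,251.00 + $14,224.82 + $118,984.03 = $134,459.85.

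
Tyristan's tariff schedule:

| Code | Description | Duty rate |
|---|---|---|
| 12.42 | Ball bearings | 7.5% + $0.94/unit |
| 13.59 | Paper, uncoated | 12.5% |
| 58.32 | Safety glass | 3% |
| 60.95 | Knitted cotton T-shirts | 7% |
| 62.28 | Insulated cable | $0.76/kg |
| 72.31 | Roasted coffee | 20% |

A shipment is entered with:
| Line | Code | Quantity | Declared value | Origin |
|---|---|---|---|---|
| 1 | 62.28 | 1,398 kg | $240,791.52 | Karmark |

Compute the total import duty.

Line 1 (62.28, Karmark, 1,398 kg, $240,791.52):
Base rate for 62.28 is $0.76/kg.
Duty = 1,398 × $0.76 = $1,062.48.

$1,062.48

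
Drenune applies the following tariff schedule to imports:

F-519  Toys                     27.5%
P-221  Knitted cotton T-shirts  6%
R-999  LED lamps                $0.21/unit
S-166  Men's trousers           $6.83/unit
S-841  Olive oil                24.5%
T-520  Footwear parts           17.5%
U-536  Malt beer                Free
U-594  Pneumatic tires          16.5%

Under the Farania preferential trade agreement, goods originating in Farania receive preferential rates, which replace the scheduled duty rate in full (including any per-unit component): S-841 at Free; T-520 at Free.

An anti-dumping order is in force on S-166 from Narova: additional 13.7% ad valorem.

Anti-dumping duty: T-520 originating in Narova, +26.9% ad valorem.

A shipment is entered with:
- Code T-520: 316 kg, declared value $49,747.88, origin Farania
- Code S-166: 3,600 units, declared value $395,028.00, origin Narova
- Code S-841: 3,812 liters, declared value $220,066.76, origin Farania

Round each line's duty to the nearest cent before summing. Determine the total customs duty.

Line 1 (T-520, Farania, 316 kg, $49,747.88):
Base rate for T-520 is 17.5%.
Origin Farania qualifies under the Drenune–Farania agreement and T-520 is covered: preferential rate Free applies instead.
The additional-duty order on T-520 targets Narova, not Farania; it does not apply.
Duty = $49,747.88 × 0% = $0.00.
Line 2 (S-166, Narova, 3,600 units, $395,028.00):
Base rate for S-166 is $6.83/unit.
Additional duty on S-166 from Narova: +13.7% ad valorem. Applied ad valorem rate = 13.7%.
Duty = $395,028.00 × 13.7% + 3,600 × $6.83 = $78,706.84.
Line 3 (S-841, Farania, 3,812 liters, $220,066.76):
Base rate for S-841 is 24.5%.
Origin Farania qualifies under the Drenune–Farania agreement and S-841 is covered: preferential rate Free applies instead.
Duty = $220,066.76 × 0% = $0.00.
Total = $0.00 + $78,706.84 + $0.00 = $78,706.84.

$78,706.84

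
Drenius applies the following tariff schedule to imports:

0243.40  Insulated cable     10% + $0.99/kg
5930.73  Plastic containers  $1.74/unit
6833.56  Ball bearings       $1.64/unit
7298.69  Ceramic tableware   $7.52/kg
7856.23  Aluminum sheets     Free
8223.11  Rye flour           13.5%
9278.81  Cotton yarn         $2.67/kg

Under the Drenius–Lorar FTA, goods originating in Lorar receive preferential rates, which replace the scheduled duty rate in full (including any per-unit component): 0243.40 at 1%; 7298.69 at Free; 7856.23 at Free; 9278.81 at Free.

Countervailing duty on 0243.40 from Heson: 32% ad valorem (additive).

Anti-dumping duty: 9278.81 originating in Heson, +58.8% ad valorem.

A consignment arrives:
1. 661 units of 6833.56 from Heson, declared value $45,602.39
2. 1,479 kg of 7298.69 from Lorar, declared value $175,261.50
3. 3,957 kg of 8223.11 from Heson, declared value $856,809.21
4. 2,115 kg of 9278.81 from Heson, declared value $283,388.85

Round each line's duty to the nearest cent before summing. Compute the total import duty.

$289,032.97

Line 1 (6833.56, Heson, 661 units, $45,602.39):
Base rate for 6833.56 is $1.64/unit.
Duty = 661 × $1.64 = $1,084.04.
Line 2 (7298.69, Lorar, 1,479 kg, $175,261.50):
Base rate for 7298.69 is $7.52/kg.
Origin Lorar qualifies under the Drenius–Lorar agreement and 7298.69 is covered: preferential rate Free applies instead.
Duty = $175,261.50 × 0% = $0.00.
Line 3 (8223.11, Heson, 3,957 kg, $856,809.21):
Base rate for 8223.11 is 13.5%.
Duty = $856,809.21 × 13.5% = $115,669.24.
Line 4 (9278.81, Heson, 2,115 kg, $283,388.85):
Base rate for 9278.81 is $2.67/kg.
9278.81 has an FTA preferential rate, but origin Heson is not Lorar; base rate stands.
Additional duty on 9278.81 from Heson: +58.8% ad valorem. Applied ad valorem rate = 58.8%.
Duty = $283,388.85 × 58.8% + 2,115 × $2.67 = $172,279.69.
Total = $1,084.04 + $0.00 + $115,669.24 + $172,279.69 = $289,032.97.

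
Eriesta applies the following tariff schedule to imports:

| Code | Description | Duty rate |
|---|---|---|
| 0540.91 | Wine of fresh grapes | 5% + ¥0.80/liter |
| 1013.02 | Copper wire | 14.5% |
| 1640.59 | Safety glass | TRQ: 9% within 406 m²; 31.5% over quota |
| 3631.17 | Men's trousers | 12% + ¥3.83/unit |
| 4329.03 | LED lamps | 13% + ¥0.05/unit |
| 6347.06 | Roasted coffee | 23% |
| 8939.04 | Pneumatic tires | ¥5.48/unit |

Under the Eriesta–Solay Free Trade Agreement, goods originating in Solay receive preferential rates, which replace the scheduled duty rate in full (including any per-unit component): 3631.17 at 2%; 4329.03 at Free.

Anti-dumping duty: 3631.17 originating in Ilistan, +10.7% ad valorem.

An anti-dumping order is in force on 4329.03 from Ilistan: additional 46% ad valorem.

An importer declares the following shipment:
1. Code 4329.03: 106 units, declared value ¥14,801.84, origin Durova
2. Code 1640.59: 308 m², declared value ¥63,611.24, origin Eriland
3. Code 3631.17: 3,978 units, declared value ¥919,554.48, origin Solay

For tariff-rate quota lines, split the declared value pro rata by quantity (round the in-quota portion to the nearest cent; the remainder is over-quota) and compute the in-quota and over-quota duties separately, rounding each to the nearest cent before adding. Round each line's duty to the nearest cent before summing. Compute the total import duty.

¥26,045.64

Line 1 (4329.03, Durova, 106 units, ¥14,801.84):
Base rate for 4329.03 is 13% + ¥0.05/unit.
4329.03 has an FTA preferential rate, but origin Durova is not Solay; base rate stands.
The additional-duty order on 4329.03 targets Ilistan, not Durova; it does not apply.
Duty = ¥14,801.84 × 13% + 106 × ¥0.05 = ¥1,929.54.
Line 2 (1640.59, Eriland, 308 m², ¥63,611.24):
Code 1640.59 is under a tariff-rate quota (threshold 406 m²). Quantity 308 m² is within the quota, so the in-quota rate 9% applies to the full value.
Duty = ¥63,611.24 × 9% = ¥5,725.01.
Line 3 (3631.17, Solay, 3,978 units, ¥919,554.48):
Base rate for 3631.17 is 12% + ¥3.83/unit.
Origin Solay qualifies under the Eriesta–Solay agreement and 3631.17 is covered: preferential rate 2% applies instead.
The additional-duty order on 3631.17 targets Ilistan, not Solay; it does not apply.
Duty = ¥919,554.48 × 2% = ¥18,391.09.
Total = ¥1,929.54 + ¥5,725.01 + ¥18,391.09 = ¥26,045.64.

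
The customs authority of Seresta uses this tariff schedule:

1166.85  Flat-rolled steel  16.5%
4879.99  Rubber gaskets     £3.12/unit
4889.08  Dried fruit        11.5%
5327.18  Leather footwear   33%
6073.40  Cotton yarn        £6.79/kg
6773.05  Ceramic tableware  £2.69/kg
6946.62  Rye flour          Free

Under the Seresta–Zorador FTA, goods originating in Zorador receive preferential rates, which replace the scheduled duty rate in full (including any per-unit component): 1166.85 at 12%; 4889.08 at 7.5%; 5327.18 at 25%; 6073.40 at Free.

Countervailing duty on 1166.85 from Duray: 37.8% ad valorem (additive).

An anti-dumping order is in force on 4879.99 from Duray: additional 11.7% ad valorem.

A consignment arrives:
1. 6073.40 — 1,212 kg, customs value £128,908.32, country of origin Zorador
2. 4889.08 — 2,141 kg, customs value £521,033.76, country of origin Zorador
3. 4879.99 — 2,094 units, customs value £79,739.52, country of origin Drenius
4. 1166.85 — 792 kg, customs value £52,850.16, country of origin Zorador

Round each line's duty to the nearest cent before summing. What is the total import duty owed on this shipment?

Line 1 (6073.40, Zorador, 1,212 kg, £128,908.32):
Base rate for 6073.40 is £6.79/kg.
Origin Zorador qualifies under the Seresta–Zorador agreement and 6073.40 is covered: preferential rate Free applies instead.
Duty = £128,908.32 × 0% = £0.00.
Line 2 (4889.08, Zorador, 2,141 kg, £521,033.76):
Base rate for 4889.08 is 11.5%.
Origin Zorador qualifies under the Seresta–Zorador agreement and 4889.08 is covered: preferential rate 7.5% applies instead.
Duty = £521,033.76 × 7.5% = £39,077.53.
Line 3 (4879.99, Drenius, 2,094 units, £79,739.52):
Base rate for 4879.99 is £3.12/unit.
The additional-duty order on 4879.99 targets Duray, not Drenius; it does not apply.
Duty = 2,094 × £3.12 = £6,533.28.
Line 4 (1166.85, Zorador, 792 kg, £52,850.16):
Base rate for 1166.85 is 16.5%.
Origin Zorador qualifies under the Seresta–Zorador agreement and 1166.85 is covered: preferential rate 12% applies instead.
The additional-duty order on 1166.85 targets Duray, not Zorador; it does not apply.
Duty = £52,850.16 × 12% = £6,342.02.
Total = £0.00 + £39,077.53 + £6,533.28 + £6,342.02 = £51,952.83.

£51,952.83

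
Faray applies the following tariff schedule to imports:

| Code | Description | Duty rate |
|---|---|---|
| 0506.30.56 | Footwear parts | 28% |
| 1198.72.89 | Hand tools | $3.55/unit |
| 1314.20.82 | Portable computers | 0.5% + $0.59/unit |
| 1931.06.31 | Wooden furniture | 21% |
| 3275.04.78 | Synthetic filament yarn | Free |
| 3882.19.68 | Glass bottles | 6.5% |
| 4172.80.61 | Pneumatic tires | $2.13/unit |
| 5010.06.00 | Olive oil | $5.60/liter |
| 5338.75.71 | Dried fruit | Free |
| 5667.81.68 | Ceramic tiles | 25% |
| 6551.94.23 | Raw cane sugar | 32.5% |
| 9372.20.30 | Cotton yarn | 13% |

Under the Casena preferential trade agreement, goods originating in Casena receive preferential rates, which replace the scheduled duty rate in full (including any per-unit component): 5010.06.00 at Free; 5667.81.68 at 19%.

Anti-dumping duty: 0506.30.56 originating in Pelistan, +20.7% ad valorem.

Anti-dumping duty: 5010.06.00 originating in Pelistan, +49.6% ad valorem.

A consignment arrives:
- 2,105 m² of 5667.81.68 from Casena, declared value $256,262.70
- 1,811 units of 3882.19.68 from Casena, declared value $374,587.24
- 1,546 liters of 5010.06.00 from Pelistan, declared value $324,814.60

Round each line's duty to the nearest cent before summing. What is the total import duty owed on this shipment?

$242,803.72

Line 1 (5667.81.68, Casena, 2,105 m², $256,262.70):
Base rate for 5667.81.68 is 25%.
Origin Casena qualifies under the Faray–Casena agreement and 5667.81.68 is covered: preferential rate 19% applies instead.
Duty = $256,262.70 × 19% = $48,689.91.
Line 2 (3882.19.68, Casena, 1,811 units, $374,587.24):
Base rate for 3882.19.68 is 6.5%.
Origin Casena is the FTA partner but 3882.19.68 is not on the preference list; base rate stands.
Duty = $374,587.24 × 6.5% = $24,348.17.
Line 3 (5010.06.00, Pelistan, 1,546 liters, $324,814.60):
Base rate for 5010.06.00 is $5.60/liter.
5010.06.00 has an FTA preferential rate, but origin Pelistan is not Casena; base rate stands.
Additional duty on 5010.06.00 from Pelistan: +49.6% ad valorem. Applied ad valorem rate = 49.6%.
Duty = $324,814.60 × 49.6% + 1,546 × $5.60 = $169,765.64.
Total = $48,689.91 + $24,348.17 + $169,765.64 = $242,803.72.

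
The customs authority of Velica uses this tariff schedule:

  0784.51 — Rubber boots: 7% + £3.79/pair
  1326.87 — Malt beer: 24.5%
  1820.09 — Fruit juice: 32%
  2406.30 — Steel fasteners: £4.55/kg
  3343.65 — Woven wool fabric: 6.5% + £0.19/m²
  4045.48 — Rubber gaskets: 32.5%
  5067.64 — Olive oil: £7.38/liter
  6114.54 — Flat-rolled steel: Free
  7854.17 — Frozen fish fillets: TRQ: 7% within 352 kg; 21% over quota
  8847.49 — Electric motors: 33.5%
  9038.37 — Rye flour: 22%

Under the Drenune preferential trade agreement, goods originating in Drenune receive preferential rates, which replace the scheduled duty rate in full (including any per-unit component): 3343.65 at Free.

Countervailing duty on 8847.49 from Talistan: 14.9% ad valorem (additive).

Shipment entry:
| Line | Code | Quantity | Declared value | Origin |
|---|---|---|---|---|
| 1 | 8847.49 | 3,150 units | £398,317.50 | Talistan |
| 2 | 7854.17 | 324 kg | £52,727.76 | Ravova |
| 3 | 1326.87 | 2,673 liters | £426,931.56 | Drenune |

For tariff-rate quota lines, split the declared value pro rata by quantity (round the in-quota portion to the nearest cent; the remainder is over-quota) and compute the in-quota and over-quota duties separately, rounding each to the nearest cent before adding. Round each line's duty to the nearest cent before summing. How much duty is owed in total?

£301,074.84

Line 1 (8847.49, Talistan, 3,150 units, £398,317.50):
Base rate for 8847.49 is 33.5%.
Additional duty on 8847.49 from Talistan: +14.9%. Applied ad valorem rate: 33.5% + 14.9% = 48.4%.
Duty = £398,317.50 × 48.4% = £192,785.67.
Line 2 (7854.17, Ravova, 324 kg, £52,727.76):
Code 7854.17 is under a tariff-rate quota (threshold 352 kg). Quantity 324 kg is within the quota, so the in-quota rate 7% applies to the full value.
Duty = £52,727.76 × 7% = £3,690.94.
Line 3 (1326.87, Drenune, 2,673 liters, £426,931.56):
Base rate for 1326.87 is 24.5%.
Origin Drenune is the FTA partner but 1326.87 is not on the preference list; base rate stands.
Duty = £426,931.56 × 24.5% = £104,598.23.
Total = £192,785.67 + £3,690.94 + £104,598.23 = £301,074.84.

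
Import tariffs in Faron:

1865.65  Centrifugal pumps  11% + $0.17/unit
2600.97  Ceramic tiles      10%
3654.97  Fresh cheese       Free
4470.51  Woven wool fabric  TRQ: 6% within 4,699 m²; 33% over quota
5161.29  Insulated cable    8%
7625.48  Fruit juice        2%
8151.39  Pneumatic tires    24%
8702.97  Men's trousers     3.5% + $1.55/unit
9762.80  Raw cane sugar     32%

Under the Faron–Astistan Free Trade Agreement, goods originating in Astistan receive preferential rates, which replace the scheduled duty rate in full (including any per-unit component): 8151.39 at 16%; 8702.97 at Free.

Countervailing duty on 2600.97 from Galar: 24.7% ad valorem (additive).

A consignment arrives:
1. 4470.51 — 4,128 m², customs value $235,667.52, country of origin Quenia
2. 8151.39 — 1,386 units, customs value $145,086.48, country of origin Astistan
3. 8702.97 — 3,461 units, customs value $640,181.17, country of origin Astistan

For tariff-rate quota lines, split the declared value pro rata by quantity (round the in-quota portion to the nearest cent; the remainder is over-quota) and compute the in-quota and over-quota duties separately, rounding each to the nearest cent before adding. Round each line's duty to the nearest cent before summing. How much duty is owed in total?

Line 1 (4470.51, Quenia, 4,128 m², $235,667.52):
Code 4470.51 is under a tariff-rate quota (threshold 4,699 m²). Quantity 4,128 m² is within the quota, so the in-quota rate 6% applies to the full value.
Duty = $235,667.52 × 6% = $14,140.05.
Line 2 (8151.39, Astistan, 1,386 units, $145,086.48):
Base rate for 8151.39 is 24%.
Origin Astistan qualifies under the Faron–Astistan agreement and 8151.39 is covered: preferential rate 16% applies instead.
Duty = $145,086.48 × 16% = $23,213.84.
Line 3 (8702.97, Astistan, 3,461 units, $640,181.17):
Base rate for 8702.97 is 3.5% + $1.55/unit.
Origin Astistan qualifies under the Faron–Astistan agreement and 8702.97 is covered: preferential rate Free applies instead.
Duty = $640,181.17 × 0% = $0.00.
Total = $14,140.05 + $23,213.84 + $0.00 = $37,353.89.

$37,353.89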